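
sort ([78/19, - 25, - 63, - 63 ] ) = [ - 63,-63,-25, 78/19 ] 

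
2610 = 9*290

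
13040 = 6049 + 6991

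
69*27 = 1863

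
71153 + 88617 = 159770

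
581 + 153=734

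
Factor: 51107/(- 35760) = -2^ ( - 4) * 3^(  -  1 )*5^( - 1)*7^3 = - 343/240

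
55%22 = 11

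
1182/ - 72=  - 17+7/12 = - 16.42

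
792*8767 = 6943464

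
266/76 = 3 + 1/2 =3.50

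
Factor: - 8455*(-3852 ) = 32568660 = 2^2*3^2*5^1*19^1  *89^1*107^1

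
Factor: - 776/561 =- 2^3 * 3^( - 1)*11^( - 1)*17^ ( - 1)*97^1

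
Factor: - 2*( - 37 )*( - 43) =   -  3182 = - 2^1 * 37^1*43^1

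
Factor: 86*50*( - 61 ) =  - 2^2*5^2*43^1*61^1 = -  262300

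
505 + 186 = 691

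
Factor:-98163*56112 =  - 5508122256 =- 2^4*3^3*7^1*13^1*167^1*839^1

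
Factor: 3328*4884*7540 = 2^12*3^1 * 5^1*11^1 * 13^2*29^1  *  37^1= 122554798080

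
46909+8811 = 55720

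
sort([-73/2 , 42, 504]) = [-73/2, 42,504 ] 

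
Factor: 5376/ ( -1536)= - 2^( - 1)  *7^1 = - 7/2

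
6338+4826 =11164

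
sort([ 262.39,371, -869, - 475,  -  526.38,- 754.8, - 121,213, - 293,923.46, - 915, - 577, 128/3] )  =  [ - 915, - 869 , - 754.8,-577,-526.38, - 475, - 293, - 121,128/3,  213,262.39, 371,923.46]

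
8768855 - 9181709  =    -  412854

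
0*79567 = 0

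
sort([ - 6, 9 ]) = [ - 6,9]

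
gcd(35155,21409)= 79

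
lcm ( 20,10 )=20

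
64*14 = 896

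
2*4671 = 9342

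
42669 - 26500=16169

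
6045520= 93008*65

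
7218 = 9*802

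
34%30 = 4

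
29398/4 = 14699/2 = 7349.50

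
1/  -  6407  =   - 1 + 6406/6407  =  - 0.00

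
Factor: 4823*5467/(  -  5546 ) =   -  26367341/5546=   -2^ ( - 1)*7^2*11^1*13^1*47^( - 1)*53^1*59^( - 1)*71^1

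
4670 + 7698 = 12368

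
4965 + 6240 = 11205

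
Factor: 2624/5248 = 1/2 = 2^( - 1)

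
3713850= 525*7074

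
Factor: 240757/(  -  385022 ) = - 2^( - 1)*11^ ( - 1)*37^( - 1)*509^1 = - 509/814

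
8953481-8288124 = 665357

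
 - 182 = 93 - 275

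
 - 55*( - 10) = 550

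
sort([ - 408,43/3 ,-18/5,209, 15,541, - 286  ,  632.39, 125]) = [-408, - 286, - 18/5,43/3,15, 125, 209 , 541,632.39]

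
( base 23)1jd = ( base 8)1723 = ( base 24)1gj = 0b1111010011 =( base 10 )979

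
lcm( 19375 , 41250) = 1278750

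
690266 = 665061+25205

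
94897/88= 8627/8   =  1078.38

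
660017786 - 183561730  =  476456056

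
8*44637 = 357096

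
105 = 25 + 80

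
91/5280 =91/5280= 0.02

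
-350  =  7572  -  7922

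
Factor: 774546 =2^1*3^1*167^1*773^1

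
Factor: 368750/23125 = 590/37 = 2^1*5^1* 37^ ( - 1 )*59^1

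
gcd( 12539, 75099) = 1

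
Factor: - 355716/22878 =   -  482/31  =  - 2^1*31^( - 1 ) * 241^1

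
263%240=23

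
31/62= 1/2 = 0.50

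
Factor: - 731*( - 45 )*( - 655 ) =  - 3^2*5^2*17^1*43^1*131^1 = -  21546225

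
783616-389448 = 394168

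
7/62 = 7/62 = 0.11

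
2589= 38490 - 35901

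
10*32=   320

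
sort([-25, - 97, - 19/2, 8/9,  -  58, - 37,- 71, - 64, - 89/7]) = [ - 97,  -  71, - 64, - 58, - 37 ,  -  25, - 89/7 ,  -  19/2,8/9 ]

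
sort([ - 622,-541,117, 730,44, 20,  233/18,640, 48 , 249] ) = [ - 622,- 541, 233/18,20,44, 48,117,249,  640,  730]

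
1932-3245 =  - 1313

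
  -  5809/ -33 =176 + 1/33=176.03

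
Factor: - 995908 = - 2^2*307^1*811^1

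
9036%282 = 12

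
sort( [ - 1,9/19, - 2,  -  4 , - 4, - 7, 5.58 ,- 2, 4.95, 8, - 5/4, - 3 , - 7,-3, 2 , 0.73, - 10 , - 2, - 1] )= [ - 10, - 7 , - 7, - 4, - 4, - 3,-3, - 2, - 2,  -  2, - 5/4, - 1, - 1, 9/19 , 0.73,2, 4.95,  5.58, 8]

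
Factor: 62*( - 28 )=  - 2^3*7^1*31^1= - 1736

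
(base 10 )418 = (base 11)350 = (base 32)d2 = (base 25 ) gi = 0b110100010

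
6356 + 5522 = 11878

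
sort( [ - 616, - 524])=[ - 616, - 524] 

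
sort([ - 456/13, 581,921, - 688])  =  [ - 688,  -  456/13,581,921] 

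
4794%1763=1268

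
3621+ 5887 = 9508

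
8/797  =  8/797= 0.01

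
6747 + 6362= 13109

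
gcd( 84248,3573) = 1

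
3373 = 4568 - 1195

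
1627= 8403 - 6776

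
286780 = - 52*( - 5515 ) 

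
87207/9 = 29069/3= 9689.67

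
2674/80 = 1337/40=33.42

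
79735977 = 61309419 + 18426558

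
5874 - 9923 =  - 4049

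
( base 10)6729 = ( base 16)1A49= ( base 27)966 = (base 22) djj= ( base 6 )51053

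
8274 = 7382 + 892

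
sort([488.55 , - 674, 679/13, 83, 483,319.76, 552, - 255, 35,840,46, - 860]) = [  -  860 , - 674,-255, 35, 46, 679/13, 83,319.76, 483, 488.55, 552, 840]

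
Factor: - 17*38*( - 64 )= 41344 = 2^7*17^1*19^1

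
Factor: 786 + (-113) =673^1 = 673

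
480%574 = 480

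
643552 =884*728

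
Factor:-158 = - 2^1*79^1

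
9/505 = 9/505 = 0.02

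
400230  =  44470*9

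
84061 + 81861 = 165922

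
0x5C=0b1011100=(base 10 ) 92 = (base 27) 3B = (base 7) 161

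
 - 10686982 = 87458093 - 98145075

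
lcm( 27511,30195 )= 1237995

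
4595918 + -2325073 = 2270845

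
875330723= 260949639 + 614381084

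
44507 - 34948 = 9559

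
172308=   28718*6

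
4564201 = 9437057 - 4872856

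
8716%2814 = 274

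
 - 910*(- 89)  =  80990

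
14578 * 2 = 29156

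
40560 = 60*676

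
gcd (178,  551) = 1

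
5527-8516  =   - 2989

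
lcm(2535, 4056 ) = 20280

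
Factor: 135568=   2^4*37^1  *229^1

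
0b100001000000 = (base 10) 2112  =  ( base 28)2JC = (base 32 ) 220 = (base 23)3MJ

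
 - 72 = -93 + 21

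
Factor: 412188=2^2*3^1*7^2*701^1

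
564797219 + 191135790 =755933009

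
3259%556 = 479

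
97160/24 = 4048 + 1/3 = 4048.33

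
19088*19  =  362672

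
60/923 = 60/923 =0.07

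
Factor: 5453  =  7^1*19^1*41^1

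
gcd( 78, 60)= 6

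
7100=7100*1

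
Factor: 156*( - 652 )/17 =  - 2^4 * 3^1*13^1*17^( - 1)*163^1 = -101712/17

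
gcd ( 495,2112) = 33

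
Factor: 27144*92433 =2509001352  =  2^3*3^3*11^1*13^1*29^1*2801^1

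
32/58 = 16/29 = 0.55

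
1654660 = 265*6244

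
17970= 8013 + 9957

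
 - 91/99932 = -1 + 14263/14276 = -0.00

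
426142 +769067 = 1195209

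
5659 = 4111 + 1548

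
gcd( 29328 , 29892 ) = 564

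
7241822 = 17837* 406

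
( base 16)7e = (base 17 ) 77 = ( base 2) 1111110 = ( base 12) A6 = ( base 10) 126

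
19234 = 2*9617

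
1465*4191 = 6139815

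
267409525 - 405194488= - 137784963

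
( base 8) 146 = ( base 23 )4a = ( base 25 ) 42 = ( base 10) 102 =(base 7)204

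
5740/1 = 5740 = 5740.00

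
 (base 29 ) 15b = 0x3E5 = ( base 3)1100221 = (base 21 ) 25a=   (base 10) 997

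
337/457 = 337/457 = 0.74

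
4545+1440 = 5985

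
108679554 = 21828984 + 86850570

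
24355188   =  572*42579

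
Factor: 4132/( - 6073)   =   - 2^2*1033^1*6073^(-1) 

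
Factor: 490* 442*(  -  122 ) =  - 2^3 * 5^1*7^2 *13^1*17^1 * 61^1 = -26422760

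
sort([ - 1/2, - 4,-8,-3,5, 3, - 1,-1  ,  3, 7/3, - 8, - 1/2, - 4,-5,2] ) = [  -  8,-8, - 5,-4, - 4, - 3,-1, - 1, - 1/2,-1/2,  2,7/3, 3,3,5]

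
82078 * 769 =63117982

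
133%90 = 43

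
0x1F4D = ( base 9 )11883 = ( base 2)1111101001101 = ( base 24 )DLL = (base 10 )8013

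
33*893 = 29469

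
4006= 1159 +2847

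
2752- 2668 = 84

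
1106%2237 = 1106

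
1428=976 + 452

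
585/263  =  2+59/263= 2.22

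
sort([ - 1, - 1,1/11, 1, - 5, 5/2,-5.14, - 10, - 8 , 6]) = [ - 10, - 8, - 5.14 , - 5, - 1, - 1, 1/11,1, 5/2, 6]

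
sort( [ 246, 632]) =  [246,632 ] 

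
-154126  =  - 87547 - 66579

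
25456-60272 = - 34816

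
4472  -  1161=3311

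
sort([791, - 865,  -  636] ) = [ - 865, - 636,791 ] 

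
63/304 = 63/304 = 0.21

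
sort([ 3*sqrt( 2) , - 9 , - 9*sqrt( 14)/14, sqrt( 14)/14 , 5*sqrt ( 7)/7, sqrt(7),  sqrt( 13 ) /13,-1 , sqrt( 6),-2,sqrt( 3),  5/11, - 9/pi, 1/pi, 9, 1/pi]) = [ - 9,  -  9/pi, - 9*sqrt(14 )/14,-2,-1,sqrt( 14)/14,sqrt(13 )/13,  1/pi, 1/pi, 5/11,sqrt(3), 5*sqrt( 7)/7  ,  sqrt( 6),sqrt(7 ),3*sqrt( 2) , 9 ] 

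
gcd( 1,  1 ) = 1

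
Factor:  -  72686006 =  - 2^1 * 29^1*643^1*1949^1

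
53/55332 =1/1044 = 0.00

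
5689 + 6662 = 12351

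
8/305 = 8/305 = 0.03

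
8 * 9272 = 74176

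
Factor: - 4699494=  - 2^1*3^2*131^1*1993^1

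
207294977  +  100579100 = 307874077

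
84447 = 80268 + 4179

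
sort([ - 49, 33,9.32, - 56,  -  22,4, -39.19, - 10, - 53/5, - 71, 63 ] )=[ - 71,- 56,-49,  -  39.19,-22, - 53/5, - 10,4,9.32,33,63 ] 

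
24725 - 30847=  -  6122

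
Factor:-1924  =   - 2^2*13^1*37^1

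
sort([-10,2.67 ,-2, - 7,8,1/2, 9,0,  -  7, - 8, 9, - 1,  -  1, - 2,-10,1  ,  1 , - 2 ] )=[ - 10, - 10, - 8, - 7, - 7, - 2, - 2,- 2, -1, - 1,0 , 1/2, 1, 1,2.67,8, 9,9]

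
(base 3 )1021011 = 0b1110011010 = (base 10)922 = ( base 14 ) 49c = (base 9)1234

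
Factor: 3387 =3^1*1129^1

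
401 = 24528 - 24127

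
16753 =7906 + 8847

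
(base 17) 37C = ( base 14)514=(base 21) 25b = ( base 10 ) 998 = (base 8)1746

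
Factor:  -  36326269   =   - 7^1 * 23^1 * 225629^1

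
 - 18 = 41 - 59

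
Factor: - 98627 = -98627^1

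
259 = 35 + 224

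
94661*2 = 189322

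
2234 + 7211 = 9445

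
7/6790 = 1/970 = 0.00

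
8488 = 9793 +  - 1305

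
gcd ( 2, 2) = 2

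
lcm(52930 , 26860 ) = 1799620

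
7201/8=7201/8 = 900.12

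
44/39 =44/39  =  1.13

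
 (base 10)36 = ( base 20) 1g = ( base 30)16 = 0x24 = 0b100100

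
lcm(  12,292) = 876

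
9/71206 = 9/71206 = 0.00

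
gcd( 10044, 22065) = 3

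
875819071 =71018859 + 804800212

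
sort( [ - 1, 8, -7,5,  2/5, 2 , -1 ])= [ - 7, - 1, - 1 , 2/5, 2,5,8 ] 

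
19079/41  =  465 + 14/41  =  465.34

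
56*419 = 23464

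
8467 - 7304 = 1163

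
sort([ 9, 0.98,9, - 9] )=[  -  9,0.98,9,9 ] 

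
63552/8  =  7944 = 7944.00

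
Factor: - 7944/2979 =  - 2^3*3^(- 1) = - 8/3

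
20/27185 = 4/5437  =  0.00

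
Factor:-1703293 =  - 19^1*157^1*571^1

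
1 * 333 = 333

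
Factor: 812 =2^2*7^1*29^1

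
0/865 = 0 = 0.00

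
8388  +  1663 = 10051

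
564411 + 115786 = 680197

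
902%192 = 134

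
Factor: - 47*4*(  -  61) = 2^2*47^1 * 61^1 = 11468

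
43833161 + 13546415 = 57379576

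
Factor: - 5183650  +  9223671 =4040021 = 4040021^1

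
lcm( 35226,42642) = 810198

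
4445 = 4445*1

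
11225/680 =2245/136  =  16.51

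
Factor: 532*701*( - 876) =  - 326688432  =  - 2^4*3^1*7^1*19^1*73^1*701^1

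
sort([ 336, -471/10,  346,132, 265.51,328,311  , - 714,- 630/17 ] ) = [ - 714, -471/10, - 630/17, 132,265.51,  311,  328,336 , 346] 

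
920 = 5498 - 4578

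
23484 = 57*412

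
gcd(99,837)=9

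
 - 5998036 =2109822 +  - 8107858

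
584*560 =327040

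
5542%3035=2507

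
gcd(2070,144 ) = 18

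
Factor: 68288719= 68288719^1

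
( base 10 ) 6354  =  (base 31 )6IU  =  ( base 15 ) 1D39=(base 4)1203102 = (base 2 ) 1100011010010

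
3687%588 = 159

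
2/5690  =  1/2845  =  0.00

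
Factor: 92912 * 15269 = 2^4*5807^1*15269^1=1418673328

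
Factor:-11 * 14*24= - 3696=- 2^4 * 3^1*7^1*11^1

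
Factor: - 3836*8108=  - 2^4*7^1*137^1*2027^1 = - 31102288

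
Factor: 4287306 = 2^1*3^1*714551^1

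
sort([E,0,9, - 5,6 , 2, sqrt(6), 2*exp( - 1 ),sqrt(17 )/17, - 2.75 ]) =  [-5, - 2.75,0,sqrt( 17) /17,2*exp( - 1),2, sqrt(6),E , 6, 9]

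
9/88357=9/88357   =  0.00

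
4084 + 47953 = 52037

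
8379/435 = 19+38/145 = 19.26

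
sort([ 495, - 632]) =[ - 632,495]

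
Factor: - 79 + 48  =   - 31^1 = - 31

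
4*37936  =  151744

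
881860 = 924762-42902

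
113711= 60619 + 53092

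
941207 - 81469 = 859738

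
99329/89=99329/89 = 1116.06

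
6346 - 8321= - 1975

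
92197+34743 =126940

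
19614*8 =156912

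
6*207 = 1242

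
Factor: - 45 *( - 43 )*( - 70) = -135450 = -2^1*3^2*5^2 * 7^1*43^1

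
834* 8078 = 6737052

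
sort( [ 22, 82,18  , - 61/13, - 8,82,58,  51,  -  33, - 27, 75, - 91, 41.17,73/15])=[ - 91, - 33, - 27, - 8 , - 61/13,73/15,18,  22 , 41.17, 51,58, 75,82,  82 ]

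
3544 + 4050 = 7594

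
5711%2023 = 1665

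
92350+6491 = 98841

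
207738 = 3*69246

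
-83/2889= - 83/2889 = -0.03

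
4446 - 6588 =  - 2142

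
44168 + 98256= 142424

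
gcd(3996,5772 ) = 444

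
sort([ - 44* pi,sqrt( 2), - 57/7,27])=[ - 44*pi, - 57/7,sqrt ( 2 ), 27]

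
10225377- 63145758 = -52920381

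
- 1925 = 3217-5142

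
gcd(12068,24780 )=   28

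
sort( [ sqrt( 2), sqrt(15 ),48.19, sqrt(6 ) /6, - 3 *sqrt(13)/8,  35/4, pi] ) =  [ - 3*sqrt( 13 ) /8,sqrt( 6) /6,  sqrt(2 ),pi, sqrt(15),35/4,48.19]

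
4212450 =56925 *74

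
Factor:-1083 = -3^1*19^2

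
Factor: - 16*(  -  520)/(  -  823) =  - 8320/823 = - 2^7*5^1*13^1*823^( - 1) 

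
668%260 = 148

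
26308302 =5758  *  4569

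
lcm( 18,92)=828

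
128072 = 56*2287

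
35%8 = 3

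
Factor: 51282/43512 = 2^( - 2) * 3^1 * 7^( - 1 )*11^1 = 33/28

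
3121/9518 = 3121/9518 = 0.33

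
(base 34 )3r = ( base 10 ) 129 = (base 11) 108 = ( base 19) 6f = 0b10000001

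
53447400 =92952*575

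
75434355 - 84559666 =-9125311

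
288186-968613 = -680427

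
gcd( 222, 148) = 74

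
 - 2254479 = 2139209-4393688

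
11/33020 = 11/33020= 0.00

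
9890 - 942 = 8948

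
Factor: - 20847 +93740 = 72893^1 = 72893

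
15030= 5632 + 9398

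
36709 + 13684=50393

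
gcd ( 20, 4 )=4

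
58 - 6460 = -6402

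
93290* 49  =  4571210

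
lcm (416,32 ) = 416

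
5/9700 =1/1940=0.00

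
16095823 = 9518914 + 6576909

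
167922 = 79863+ 88059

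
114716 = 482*238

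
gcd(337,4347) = 1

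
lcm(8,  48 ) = 48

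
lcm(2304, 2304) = 2304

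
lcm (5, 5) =5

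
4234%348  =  58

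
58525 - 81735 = -23210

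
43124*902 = 38897848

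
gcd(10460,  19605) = 5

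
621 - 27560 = -26939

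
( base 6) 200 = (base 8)110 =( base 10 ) 72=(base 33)26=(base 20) 3C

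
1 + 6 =7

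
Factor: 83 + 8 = 7^1 * 13^1 = 91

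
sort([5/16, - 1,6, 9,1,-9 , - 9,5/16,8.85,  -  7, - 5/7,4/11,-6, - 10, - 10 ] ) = [ - 10, - 10, - 9, - 9, - 7, - 6, - 1, - 5/7,5/16, 5/16,4/11, 1,6, 8.85, 9] 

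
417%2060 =417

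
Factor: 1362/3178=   3^1*7^( - 1) = 3/7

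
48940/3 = 48940/3 = 16313.33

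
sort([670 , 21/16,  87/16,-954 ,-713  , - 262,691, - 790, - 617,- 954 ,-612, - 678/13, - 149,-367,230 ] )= [ - 954, - 954, - 790, - 713, - 617,-612, - 367, - 262, - 149, - 678/13,21/16,87/16,230, 670,691 ] 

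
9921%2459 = 85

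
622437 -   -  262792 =885229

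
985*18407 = 18130895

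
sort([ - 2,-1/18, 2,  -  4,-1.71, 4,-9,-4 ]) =[ - 9, - 4, - 4, - 2,- 1.71, - 1/18, 2,4]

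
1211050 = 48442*25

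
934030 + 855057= 1789087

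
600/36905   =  120/7381 =0.02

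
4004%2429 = 1575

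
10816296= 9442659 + 1373637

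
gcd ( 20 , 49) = 1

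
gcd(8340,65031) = 3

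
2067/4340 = 2067/4340 = 0.48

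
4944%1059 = 708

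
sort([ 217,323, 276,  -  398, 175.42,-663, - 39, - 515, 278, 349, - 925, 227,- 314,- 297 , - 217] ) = [-925, - 663,-515,  -  398, - 314, -297, - 217,- 39,175.42,217,227,276,278, 323, 349]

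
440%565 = 440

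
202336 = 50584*4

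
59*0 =0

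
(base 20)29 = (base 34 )1f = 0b110001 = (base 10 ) 49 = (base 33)1g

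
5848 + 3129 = 8977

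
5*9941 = 49705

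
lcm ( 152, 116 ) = 4408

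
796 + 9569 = 10365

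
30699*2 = 61398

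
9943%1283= 962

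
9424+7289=16713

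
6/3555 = 2/1185 = 0.00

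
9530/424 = 22+101/212 = 22.48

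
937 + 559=1496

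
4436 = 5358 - 922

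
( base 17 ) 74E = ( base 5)31410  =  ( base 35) 1P5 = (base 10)2105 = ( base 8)4071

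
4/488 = 1/122 = 0.01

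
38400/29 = 38400/29= 1324.14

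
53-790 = - 737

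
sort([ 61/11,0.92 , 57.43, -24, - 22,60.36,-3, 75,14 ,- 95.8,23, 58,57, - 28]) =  [-95.8, - 28, - 24, - 22, - 3,0.92,61/11,14,23,57,57.43 , 58,60.36,75] 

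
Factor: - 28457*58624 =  - 1668263168 = - 2^8 *11^1*13^1*199^1*229^1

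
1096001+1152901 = 2248902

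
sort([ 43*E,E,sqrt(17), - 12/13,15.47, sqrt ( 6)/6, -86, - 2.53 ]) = [ - 86, - 2.53,  -  12/13, sqrt(6 ) /6, E , sqrt( 17 ), 15.47,  43*E]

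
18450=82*225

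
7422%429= 129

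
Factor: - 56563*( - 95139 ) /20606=2^( -1 )*3^2*11^1*13^1 * 19^1*31^2 *229^1*10303^ ( - 1 ) = 5381347257/20606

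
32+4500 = 4532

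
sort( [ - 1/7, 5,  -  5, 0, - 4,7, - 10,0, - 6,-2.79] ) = [ - 10, - 6,-5, - 4, - 2.79,  -  1/7,0 , 0,5,7] 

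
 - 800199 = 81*(-9879)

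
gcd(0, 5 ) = 5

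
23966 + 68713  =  92679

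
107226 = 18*5957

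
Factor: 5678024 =2^3* 11^1* 113^1*571^1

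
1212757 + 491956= 1704713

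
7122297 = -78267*( - 91 ) 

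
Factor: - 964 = -2^2*241^1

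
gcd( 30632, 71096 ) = 8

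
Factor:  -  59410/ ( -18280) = 2^( - 2)*13^1  =  13/4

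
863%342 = 179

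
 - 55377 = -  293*189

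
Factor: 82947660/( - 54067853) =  - 2^2*3^1*5^1*7^ ( - 1 )*23^1 * 60107^1*7723979^ (-1) 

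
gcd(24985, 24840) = 5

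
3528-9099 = -5571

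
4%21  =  4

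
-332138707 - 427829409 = -759968116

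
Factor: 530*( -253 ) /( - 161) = 5830/7 = 2^1*5^1 * 7^(-1)*11^1*53^1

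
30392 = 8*3799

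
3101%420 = 161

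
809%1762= 809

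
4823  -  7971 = - 3148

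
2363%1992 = 371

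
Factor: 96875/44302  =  2^( -1)*5^5*17^( - 1 )*31^1*1303^ ( - 1)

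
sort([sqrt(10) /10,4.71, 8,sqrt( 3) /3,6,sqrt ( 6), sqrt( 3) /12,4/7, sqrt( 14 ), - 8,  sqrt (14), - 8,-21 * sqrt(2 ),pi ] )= [ - 21*sqrt(2 ), - 8, -8,sqrt( 3)/12,sqrt(10)/10,4/7,sqrt(3)/3,sqrt( 6 ) , pi,sqrt(14),sqrt(14), 4.71, 6, 8] 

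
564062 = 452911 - -111151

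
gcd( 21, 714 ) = 21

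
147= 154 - 7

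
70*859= 60130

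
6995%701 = 686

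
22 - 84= -62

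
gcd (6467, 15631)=29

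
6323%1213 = 258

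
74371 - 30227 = 44144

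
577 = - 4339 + 4916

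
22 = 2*11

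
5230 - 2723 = 2507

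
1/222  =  1/222 =0.00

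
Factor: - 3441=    - 3^1*31^1*37^1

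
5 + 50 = 55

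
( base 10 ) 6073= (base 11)4621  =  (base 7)23464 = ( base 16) 17b9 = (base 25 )9HN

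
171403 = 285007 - 113604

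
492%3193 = 492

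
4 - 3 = 1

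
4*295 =1180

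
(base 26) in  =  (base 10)491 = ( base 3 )200012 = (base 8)753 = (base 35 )E1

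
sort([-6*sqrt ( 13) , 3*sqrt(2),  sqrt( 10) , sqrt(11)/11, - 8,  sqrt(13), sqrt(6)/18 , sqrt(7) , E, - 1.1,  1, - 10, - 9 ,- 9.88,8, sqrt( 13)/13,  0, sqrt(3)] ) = [ - 6*sqrt (13),  -  10, - 9.88, - 9, - 8,  -  1.1,  0, sqrt(6) /18, sqrt(13 )/13, sqrt( 11 )/11,  1,  sqrt(3),  sqrt( 7),  E,sqrt (10),sqrt(13),  3*sqrt( 2 ),8 ]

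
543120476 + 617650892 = 1160771368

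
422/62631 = 422/62631 = 0.01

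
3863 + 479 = 4342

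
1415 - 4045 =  - 2630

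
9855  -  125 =9730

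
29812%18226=11586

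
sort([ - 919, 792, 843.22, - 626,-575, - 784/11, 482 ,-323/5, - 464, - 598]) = [- 919, - 626, - 598, - 575,-464,-784/11, - 323/5,  482, 792, 843.22]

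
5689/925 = 5689/925 = 6.15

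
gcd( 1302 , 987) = 21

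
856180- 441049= 415131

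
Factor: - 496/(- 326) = 2^3*31^1*163^(  -  1 )= 248/163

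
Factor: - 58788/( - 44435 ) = 2^2*3^2*5^(- 1) * 23^1*71^1*8887^ ( - 1)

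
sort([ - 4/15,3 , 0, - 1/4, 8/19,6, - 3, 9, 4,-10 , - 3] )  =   [ - 10, - 3 ,-3,-4/15, - 1/4, 0, 8/19, 3, 4, 6, 9]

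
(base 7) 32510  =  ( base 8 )17715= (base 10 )8141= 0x1FCD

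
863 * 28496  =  24592048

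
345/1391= 345/1391 = 0.25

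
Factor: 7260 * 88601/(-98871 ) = -2^2*5^1*11^2 * 41^1*2161^1 * 32957^(-1) = - 214414420/32957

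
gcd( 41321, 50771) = 7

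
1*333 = 333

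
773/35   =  773/35 = 22.09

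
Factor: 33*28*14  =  12936 = 2^3*3^1* 7^2 * 11^1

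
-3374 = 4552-7926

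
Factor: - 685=-5^1*137^1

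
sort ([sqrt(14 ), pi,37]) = [ pi, sqrt( 14 ), 37]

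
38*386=14668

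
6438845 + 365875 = 6804720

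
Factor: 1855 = 5^1*7^1*53^1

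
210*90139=18929190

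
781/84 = 781/84 = 9.30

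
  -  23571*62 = - 1461402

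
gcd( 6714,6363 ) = 9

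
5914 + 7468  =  13382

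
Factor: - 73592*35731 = -2^3*9199^1*35731^1 = - 2629515752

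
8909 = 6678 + 2231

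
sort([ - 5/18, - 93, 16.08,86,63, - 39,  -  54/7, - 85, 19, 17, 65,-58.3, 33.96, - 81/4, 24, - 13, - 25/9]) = [  -  93,  -  85 ,  -  58.3,  -  39,  -  81/4, - 13, - 54/7, -25/9, - 5/18, 16.08,17,19, 24, 33.96, 63  ,  65, 86]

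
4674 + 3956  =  8630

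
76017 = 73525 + 2492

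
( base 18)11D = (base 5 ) 2410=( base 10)355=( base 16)163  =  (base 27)d4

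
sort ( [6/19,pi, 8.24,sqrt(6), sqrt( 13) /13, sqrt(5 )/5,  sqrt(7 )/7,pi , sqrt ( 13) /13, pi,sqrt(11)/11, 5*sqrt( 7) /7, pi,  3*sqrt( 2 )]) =[ sqrt(13)/13, sqrt(13) /13,sqrt(11)/11,  6/19, sqrt(7) /7, sqrt(5) /5,5*sqrt(7 )/7,sqrt( 6 ),pi, pi , pi , pi, 3*sqrt(2), 8.24]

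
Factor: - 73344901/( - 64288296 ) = 2^( - 3 ) *3^(-3 ) * 7^1*31^( - 1 )*97^1* 109^1  *  991^1 *9601^( -1)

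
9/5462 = 9/5462 = 0.00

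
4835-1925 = 2910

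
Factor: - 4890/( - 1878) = 5^1* 163^1*313^(  -  1) = 815/313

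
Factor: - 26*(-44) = 1144 = 2^3*11^1*13^1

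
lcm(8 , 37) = 296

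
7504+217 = 7721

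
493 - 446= 47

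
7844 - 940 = 6904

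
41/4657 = 41/4657 = 0.01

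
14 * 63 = 882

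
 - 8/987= -1 + 979/987 = - 0.01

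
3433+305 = 3738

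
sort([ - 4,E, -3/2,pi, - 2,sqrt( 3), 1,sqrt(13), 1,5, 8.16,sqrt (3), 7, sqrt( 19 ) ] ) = [ - 4,  -  2, - 3/2,1, 1,sqrt( 3) , sqrt(3), E,pi,sqrt(13), sqrt ( 19 ), 5,7, 8.16 ] 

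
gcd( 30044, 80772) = 4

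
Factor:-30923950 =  - 2^1*5^2*61^1*10139^1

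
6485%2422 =1641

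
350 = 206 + 144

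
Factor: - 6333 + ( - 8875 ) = - 15208 = - 2^3*1901^1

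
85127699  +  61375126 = 146502825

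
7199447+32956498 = 40155945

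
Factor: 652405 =5^1*13^1*10037^1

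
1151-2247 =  - 1096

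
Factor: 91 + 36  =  127^1 = 127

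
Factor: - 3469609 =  -11^1*13^1 * 19^1 * 1277^1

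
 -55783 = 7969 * ( - 7) 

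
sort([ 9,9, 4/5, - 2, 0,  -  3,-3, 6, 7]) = [ - 3, - 3, - 2,0,4/5 , 6,7  ,  9, 9] 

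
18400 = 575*32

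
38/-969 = -2/51 = -0.04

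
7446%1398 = 456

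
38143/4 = 38143/4 = 9535.75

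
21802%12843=8959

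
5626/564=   9 + 275/282  =  9.98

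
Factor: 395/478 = 2^( - 1 )*5^1*79^1*239^( - 1)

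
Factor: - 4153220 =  - 2^2 * 5^1*207661^1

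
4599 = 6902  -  2303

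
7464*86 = 641904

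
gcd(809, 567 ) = 1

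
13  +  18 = 31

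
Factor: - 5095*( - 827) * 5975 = 25176050875 = 5^3*239^1*827^1*1019^1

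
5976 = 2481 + 3495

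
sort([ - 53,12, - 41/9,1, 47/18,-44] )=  [ - 53, - 44, - 41/9,1,  47/18,12] 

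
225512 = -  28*(-8054) 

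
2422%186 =4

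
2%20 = 2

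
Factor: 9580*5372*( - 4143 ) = -2^4*3^1*5^1*17^1*79^1*479^1*1381^1 = - 213214357680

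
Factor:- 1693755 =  - 3^2*5^1* 7^1*19^1*283^1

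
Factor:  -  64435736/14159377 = -2^3*127^1*63421^1 * 14159377^(  -  1 )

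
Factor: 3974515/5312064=2^( - 6)*3^( - 1 ) * 5^1 *17^1*19^1 * 23^1*  73^( - 1)*107^1*379^( - 1) 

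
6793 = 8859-2066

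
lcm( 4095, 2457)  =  12285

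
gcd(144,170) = 2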